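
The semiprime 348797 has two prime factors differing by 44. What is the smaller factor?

Since p = q + 44, we have 348797 = q(q + 44), so q² + 44q − 348797 = 0.
Discriminant: 44² + 4·348797 = 1936 + 1395188 = 1397124; √1397124 = 1182.
q = (−44 + 1182)/2 = 569, and p = q + 44 = 613.
Check: 569 · 613 = 348797.

569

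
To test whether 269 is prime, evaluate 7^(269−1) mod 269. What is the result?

1

7^1 ≡ 7 (mod 269)
7^2 ≡ 7^2 = 49 ≡ 49 (mod 269)
7^4 ≡ 49^2 = 2401 ≡ 249 (mod 269)
7^8 ≡ 249^2 = 62001 ≡ 131 (mod 269)
7^16 ≡ 131^2 = 17161 ≡ 214 (mod 269)
7^32 ≡ 214^2 = 45796 ≡ 66 (mod 269)
7^64 ≡ 66^2 = 4356 ≡ 52 (mod 269)
7^128 ≡ 52^2 = 2704 ≡ 14 (mod 269)
7^256 ≡ 14^2 = 196 ≡ 196 (mod 269)
268 = 256 + 8 + 4 in binary powers of 2.
So 7^268 ≡ 196 · 131 · 249 ≡ 1 (mod 269).
Since the result is 1, base 7 gives no evidence that 269 is composite.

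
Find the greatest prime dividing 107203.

79

107203 = 23 · 4661
4661 = 59 · 79
79 is prime.
So 107203 = 23 · 59 · 79; the largest prime factor is 79.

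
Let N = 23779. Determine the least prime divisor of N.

7

23779 is odd.
Digit sum 28, not divisible by 3.
Ends in 9: not divisible by 5.
7: 23779 = 7·3397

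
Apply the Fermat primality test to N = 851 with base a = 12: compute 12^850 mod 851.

164

12^1 ≡ 12 (mod 851)
12^2 ≡ 12^2 = 144 ≡ 144 (mod 851)
12^4 ≡ 144^2 = 20736 ≡ 312 (mod 851)
12^8 ≡ 312^2 = 97344 ≡ 330 (mod 851)
12^16 ≡ 330^2 = 108900 ≡ 823 (mod 851)
12^32 ≡ 823^2 = 677329 ≡ 784 (mod 851)
12^64 ≡ 784^2 = 614656 ≡ 234 (mod 851)
12^128 ≡ 234^2 = 54756 ≡ 292 (mod 851)
12^256 ≡ 292^2 = 85264 ≡ 164 (mod 851)
12^512 ≡ 164^2 = 26896 ≡ 515 (mod 851)
850 = 512 + 256 + 64 + 16 + 2 in binary powers of 2.
So 12^850 ≡ 515 · 164 · 234 · 823 · 144 ≡ 164 (mod 851).
Since 164 ≠ 1, base 12 is a Fermat witness: 851 is composite.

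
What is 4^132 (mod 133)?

106

4^1 ≡ 4 (mod 133)
4^2 ≡ 4^2 = 16 ≡ 16 (mod 133)
4^4 ≡ 16^2 = 256 ≡ 123 (mod 133)
4^8 ≡ 123^2 = 15129 ≡ 100 (mod 133)
4^16 ≡ 100^2 = 10000 ≡ 25 (mod 133)
4^32 ≡ 25^2 = 625 ≡ 93 (mod 133)
4^64 ≡ 93^2 = 8649 ≡ 4 (mod 133)
4^128 ≡ 4^2 = 16 ≡ 16 (mod 133)
132 = 128 + 4 in binary powers of 2.
So 4^132 ≡ 16 · 123 ≡ 106 (mod 133).
Since 106 ≠ 1, base 4 is a Fermat witness: 133 is composite.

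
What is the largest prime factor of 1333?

43

1333 = 31 · 43
43 is prime.
So 1333 = 31 · 43; the largest prime factor is 43.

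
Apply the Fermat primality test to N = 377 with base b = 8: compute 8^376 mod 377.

8^1 ≡ 8 (mod 377)
8^2 ≡ 8^2 = 64 ≡ 64 (mod 377)
8^4 ≡ 64^2 = 4096 ≡ 326 (mod 377)
8^8 ≡ 326^2 = 106276 ≡ 339 (mod 377)
8^16 ≡ 339^2 = 114921 ≡ 313 (mod 377)
8^32 ≡ 313^2 = 97969 ≡ 326 (mod 377)
8^64 ≡ 326^2 = 106276 ≡ 339 (mod 377)
8^128 ≡ 339^2 = 114921 ≡ 313 (mod 377)
8^256 ≡ 313^2 = 97969 ≡ 326 (mod 377)
376 = 256 + 64 + 32 + 16 + 8 in binary powers of 2.
So 8^376 ≡ 326 · 339 · 326 · 313 · 339 ≡ 53 (mod 377).
Since 53 ≠ 1, base 8 is a Fermat witness: 377 is composite.

53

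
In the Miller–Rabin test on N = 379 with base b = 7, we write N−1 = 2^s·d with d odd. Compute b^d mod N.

378

379 − 1 = 378 = 2^1 · 189, so d = 189.
7^1 ≡ 7 (mod 379)
7^2 ≡ 7^2 = 49 ≡ 49 (mod 379)
7^4 ≡ 49^2 = 2401 ≡ 127 (mod 379)
7^8 ≡ 127^2 = 16129 ≡ 211 (mod 379)
7^16 ≡ 211^2 = 44521 ≡ 178 (mod 379)
7^32 ≡ 178^2 = 31684 ≡ 227 (mod 379)
7^64 ≡ 227^2 = 51529 ≡ 364 (mod 379)
7^128 ≡ 364^2 = 132496 ≡ 225 (mod 379)
189 = 128 + 32 + 16 + 8 + 4 + 1 in binary powers of 2.
So 7^189 ≡ 225 · 227 · 178 · 211 · 127 · 7 ≡ 378 (mod 379).
Since 7^d ≡ 378 (mod 379), base 7 does not prove 379 composite.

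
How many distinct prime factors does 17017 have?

4

17017 = 7 · 2431
2431 = 11 · 221
221 = 13 · 17
17017 = 7 · 11 · 13 · 17, which has 4 distinct prime factors.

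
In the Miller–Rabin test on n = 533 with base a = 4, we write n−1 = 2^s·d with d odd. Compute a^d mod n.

433

533 − 1 = 532 = 2^2 · 133, so d = 133.
4^1 ≡ 4 (mod 533)
4^2 ≡ 4^2 = 16 ≡ 16 (mod 533)
4^4 ≡ 16^2 = 256 ≡ 256 (mod 533)
4^8 ≡ 256^2 = 65536 ≡ 510 (mod 533)
4^16 ≡ 510^2 = 260100 ≡ 529 (mod 533)
4^32 ≡ 529^2 = 279841 ≡ 16 (mod 533)
4^64 ≡ 16^2 = 256 ≡ 256 (mod 533)
4^128 ≡ 256^2 = 65536 ≡ 510 (mod 533)
133 = 128 + 4 + 1 in binary powers of 2.
So 4^133 ≡ 510 · 256 · 4 ≡ 433 (mod 533).
Squaring chain: 433 → 406; never reaches −1, so base 4 is a Miller–Rabin witness that 533 is composite.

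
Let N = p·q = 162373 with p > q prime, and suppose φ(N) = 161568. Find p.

409

φ(n) = (p−1)(q−1) = n − (p+q) + 1, so p + q = 162373 − 161568 + 1 = 806.
p and q are the roots of t² − 806t + 162373 = 0.
Discriminant: 806² − 4·162373 = 649636 − 649492 = 144; √144 = 12.
q = (806 − 12)/2 = 397, p = (806 + 12)/2 = 409.
Check: 397 · 409 = 162373.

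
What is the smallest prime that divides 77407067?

97

77407067 is odd.
Digit sum 38, not divisible by 3.
Ends in 7: not divisible by 5.
7: 77407067 = 7·11058152 + 3
11: 77407067 = 11·7037006 + 1
13: 77407067 = 13·5954389 + 10
17: 77407067 = 17·4553356 + 15
19: 77407067 = 19·4074056 + 3
23: 77407067 = 23·3365524 + 15
29: 77407067 = 29·2669209 + 6
31: 77407067 = 31·2497002 + 5
37: 77407067 = 37·2092082 + 33
41: 77407067 = 41·1887977 + 10
43: 77407067 = 43·1800164 + 15
47: 77407067 = 47·1646958 + 41
53: 77407067 = 53·1460510 + 37
59: 77407067 = 59·1311984 + 11
61: 77407067 = 61·1268968 + 19
67: 77407067 = 67·1155329 + 24
71: 77407067 = 71·1090240 + 27
73: 77407067 = 73·1060370 + 57
79: 77407067 = 79·979836 + 23
83: 77407067 = 83·932615 + 22
89: 77407067 = 89·869742 + 29
97: 77407067 = 97·798011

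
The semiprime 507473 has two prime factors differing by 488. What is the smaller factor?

Since p = q + 488, we have 507473 = q(q + 488), so q² + 488q − 507473 = 0.
Discriminant: 488² + 4·507473 = 238144 + 2029892 = 2268036; √2268036 = 1506.
q = (−488 + 1506)/2 = 509, and p = q + 488 = 997.
Check: 509 · 997 = 507473.

509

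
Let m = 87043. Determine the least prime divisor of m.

11

87043 is odd.
Digit sum 22, not divisible by 3.
Ends in 3: not divisible by 5.
7: 87043 = 7·12434 + 5
11: 87043 = 11·7913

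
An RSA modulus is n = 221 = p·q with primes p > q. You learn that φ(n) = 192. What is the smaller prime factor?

13

φ(n) = (p−1)(q−1) = n − (p+q) + 1, so p + q = 221 − 192 + 1 = 30.
p and q are the roots of t² − 30t + 221 = 0.
Discriminant: 30² − 4·221 = 900 − 884 = 16; √16 = 4.
q = (30 − 4)/2 = 13, p = (30 + 4)/2 = 17.
Check: 13 · 17 = 221.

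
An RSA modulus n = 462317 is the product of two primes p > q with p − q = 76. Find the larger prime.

719

Since p = q + 76, we have 462317 = q(q + 76), so q² + 76q − 462317 = 0.
Discriminant: 76² + 4·462317 = 5776 + 1849268 = 1855044; √1855044 = 1362.
q = (−76 + 1362)/2 = 643, and p = q + 76 = 719.
Check: 643 · 719 = 462317.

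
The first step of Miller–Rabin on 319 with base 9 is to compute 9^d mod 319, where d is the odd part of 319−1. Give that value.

5

319 − 1 = 318 = 2^1 · 159, so d = 159.
9^1 ≡ 9 (mod 319)
9^2 ≡ 9^2 = 81 ≡ 81 (mod 319)
9^4 ≡ 81^2 = 6561 ≡ 181 (mod 319)
9^8 ≡ 181^2 = 32761 ≡ 223 (mod 319)
9^16 ≡ 223^2 = 49729 ≡ 284 (mod 319)
9^32 ≡ 284^2 = 80656 ≡ 268 (mod 319)
9^64 ≡ 268^2 = 71824 ≡ 49 (mod 319)
9^128 ≡ 49^2 = 2401 ≡ 168 (mod 319)
159 = 128 + 16 + 8 + 4 + 2 + 1 in binary powers of 2.
So 9^159 ≡ 168 · 284 · 223 · 181 · 81 · 9 ≡ 5 (mod 319).
Squaring chain: 5; never reaches −1, so base 9 is a Miller–Rabin witness that 319 is composite.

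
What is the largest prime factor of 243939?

243939 = 3 · 81313
81313 = 31 · 2623
2623 = 43 · 61
61 is prime.
So 243939 = 3 · 31 · 43 · 61; the largest prime factor is 61.

61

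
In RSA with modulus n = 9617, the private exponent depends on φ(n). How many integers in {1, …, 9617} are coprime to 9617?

Factor: 9617 = 59 · 163.
φ(9617) = (59−1) · (163−1) = 58 · 162 = 9396.

9396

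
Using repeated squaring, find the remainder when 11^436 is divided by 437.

11^1 ≡ 11 (mod 437)
11^2 ≡ 11^2 = 121 ≡ 121 (mod 437)
11^4 ≡ 121^2 = 14641 ≡ 220 (mod 437)
11^8 ≡ 220^2 = 48400 ≡ 330 (mod 437)
11^16 ≡ 330^2 = 108900 ≡ 87 (mod 437)
11^32 ≡ 87^2 = 7569 ≡ 140 (mod 437)
11^64 ≡ 140^2 = 19600 ≡ 372 (mod 437)
11^128 ≡ 372^2 = 138384 ≡ 292 (mod 437)
11^256 ≡ 292^2 = 85264 ≡ 49 (mod 437)
436 = 256 + 128 + 32 + 16 + 4 in binary powers of 2.
So 11^436 ≡ 49 · 292 · 140 · 87 · 220 ≡ 315 (mod 437).
Since 315 ≠ 1, base 11 is a Fermat witness: 437 is composite.

315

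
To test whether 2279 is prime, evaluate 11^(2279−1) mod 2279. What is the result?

11^1 ≡ 11 (mod 2279)
11^2 ≡ 11^2 = 121 ≡ 121 (mod 2279)
11^4 ≡ 121^2 = 14641 ≡ 967 (mod 2279)
11^8 ≡ 967^2 = 935089 ≡ 699 (mod 2279)
11^16 ≡ 699^2 = 488601 ≡ 895 (mod 2279)
11^32 ≡ 895^2 = 801025 ≡ 1096 (mod 2279)
11^64 ≡ 1096^2 = 1201216 ≡ 183 (mod 2279)
11^128 ≡ 183^2 = 33489 ≡ 1583 (mod 2279)
11^256 ≡ 1583^2 = 2505889 ≡ 1268 (mod 2279)
11^512 ≡ 1268^2 = 1607824 ≡ 1129 (mod 2279)
11^1024 ≡ 1129^2 = 1274641 ≡ 680 (mod 2279)
11^2048 ≡ 680^2 = 462400 ≡ 2042 (mod 2279)
2278 = 2048 + 128 + 64 + 32 + 4 + 2 in binary powers of 2.
So 11^2278 ≡ 2042 · 1583 · 183 · 1096 · 967 · 121 ≡ 471 (mod 2279).
Since 471 ≠ 1, base 11 is a Fermat witness: 2279 is composite.

471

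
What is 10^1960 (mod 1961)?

121

10^1 ≡ 10 (mod 1961)
10^2 ≡ 10^2 = 100 ≡ 100 (mod 1961)
10^4 ≡ 100^2 = 10000 ≡ 195 (mod 1961)
10^8 ≡ 195^2 = 38025 ≡ 766 (mod 1961)
10^16 ≡ 766^2 = 586756 ≡ 417 (mod 1961)
10^32 ≡ 417^2 = 173889 ≡ 1321 (mod 1961)
10^64 ≡ 1321^2 = 1745041 ≡ 1712 (mod 1961)
10^128 ≡ 1712^2 = 2930944 ≡ 1210 (mod 1961)
10^256 ≡ 1210^2 = 1464100 ≡ 1194 (mod 1961)
10^512 ≡ 1194^2 = 1425636 ≡ 1950 (mod 1961)
10^1024 ≡ 1950^2 = 3802500 ≡ 121 (mod 1961)
1960 = 1024 + 512 + 256 + 128 + 32 + 8 in binary powers of 2.
So 10^1960 ≡ 121 · 1950 · 1194 · 1210 · 1321 · 766 ≡ 121 (mod 1961).
Since 121 ≠ 1, base 10 is a Fermat witness: 1961 is composite.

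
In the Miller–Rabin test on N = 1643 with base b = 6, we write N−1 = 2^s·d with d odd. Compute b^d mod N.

1643 − 1 = 1642 = 2^1 · 821, so d = 821.
6^1 ≡ 6 (mod 1643)
6^2 ≡ 6^2 = 36 ≡ 36 (mod 1643)
6^4 ≡ 36^2 = 1296 ≡ 1296 (mod 1643)
6^8 ≡ 1296^2 = 1679616 ≡ 470 (mod 1643)
6^16 ≡ 470^2 = 220900 ≡ 738 (mod 1643)
6^32 ≡ 738^2 = 544644 ≡ 811 (mod 1643)
6^64 ≡ 811^2 = 657721 ≡ 521 (mod 1643)
6^128 ≡ 521^2 = 271441 ≡ 346 (mod 1643)
6^256 ≡ 346^2 = 119716 ≡ 1420 (mod 1643)
6^512 ≡ 1420^2 = 2016400 ≡ 439 (mod 1643)
821 = 512 + 256 + 32 + 16 + 4 + 1 in binary powers of 2.
So 6^821 ≡ 439 · 1420 · 811 · 738 · 1296 · 6 ≡ 1607 (mod 1643).
Squaring chain: 1607; never reaches −1, so base 6 is a Miller–Rabin witness that 1643 is composite.

1607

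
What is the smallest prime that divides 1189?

1189 is odd.
Digit sum 19, not divisible by 3.
Ends in 9: not divisible by 5.
7: 1189 = 7·169 + 6
11: 1189 = 11·108 + 1
13: 1189 = 13·91 + 6
17: 1189 = 17·69 + 16
19: 1189 = 19·62 + 11
23: 1189 = 23·51 + 16
29: 1189 = 29·41

29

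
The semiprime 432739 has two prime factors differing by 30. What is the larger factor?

673

Since p = q + 30, we have 432739 = q(q + 30), so q² + 30q − 432739 = 0.
Discriminant: 30² + 4·432739 = 900 + 1730956 = 1731856; √1731856 = 1316.
q = (−30 + 1316)/2 = 643, and p = q + 30 = 673.
Check: 643 · 673 = 432739.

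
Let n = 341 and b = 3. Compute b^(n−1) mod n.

56

3^1 ≡ 3 (mod 341)
3^2 ≡ 3^2 = 9 ≡ 9 (mod 341)
3^4 ≡ 9^2 = 81 ≡ 81 (mod 341)
3^8 ≡ 81^2 = 6561 ≡ 82 (mod 341)
3^16 ≡ 82^2 = 6724 ≡ 245 (mod 341)
3^32 ≡ 245^2 = 60025 ≡ 9 (mod 341)
3^64 ≡ 9^2 = 81 ≡ 81 (mod 341)
3^128 ≡ 81^2 = 6561 ≡ 82 (mod 341)
3^256 ≡ 82^2 = 6724 ≡ 245 (mod 341)
340 = 256 + 64 + 16 + 4 in binary powers of 2.
So 3^340 ≡ 245 · 81 · 245 · 81 ≡ 56 (mod 341).
Since 56 ≠ 1, base 3 is a Fermat witness: 341 is composite.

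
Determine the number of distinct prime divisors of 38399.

3

38399 = 19 · 2021
2021 = 43 · 47
38399 = 19 · 43 · 47, which has 3 distinct prime factors.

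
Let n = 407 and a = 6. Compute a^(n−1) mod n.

6^1 ≡ 6 (mod 407)
6^2 ≡ 6^2 = 36 ≡ 36 (mod 407)
6^4 ≡ 36^2 = 1296 ≡ 75 (mod 407)
6^8 ≡ 75^2 = 5625 ≡ 334 (mod 407)
6^16 ≡ 334^2 = 111556 ≡ 38 (mod 407)
6^32 ≡ 38^2 = 1444 ≡ 223 (mod 407)
6^64 ≡ 223^2 = 49729 ≡ 75 (mod 407)
6^128 ≡ 75^2 = 5625 ≡ 334 (mod 407)
6^256 ≡ 334^2 = 111556 ≡ 38 (mod 407)
406 = 256 + 128 + 16 + 4 + 2 in binary powers of 2.
So 6^406 ≡ 38 · 334 · 38 · 75 · 36 ≡ 258 (mod 407).
Since 258 ≠ 1, base 6 is a Fermat witness: 407 is composite.

258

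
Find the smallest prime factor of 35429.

71

35429 is odd.
Digit sum 23, not divisible by 3.
Ends in 9: not divisible by 5.
7: 35429 = 7·5061 + 2
11: 35429 = 11·3220 + 9
13: 35429 = 13·2725 + 4
17: 35429 = 17·2084 + 1
19: 35429 = 19·1864 + 13
23: 35429 = 23·1540 + 9
29: 35429 = 29·1221 + 20
31: 35429 = 31·1142 + 27
37: 35429 = 37·957 + 20
41: 35429 = 41·864 + 5
43: 35429 = 43·823 + 40
47: 35429 = 47·753 + 38
53: 35429 = 53·668 + 25
59: 35429 = 59·600 + 29
61: 35429 = 61·580 + 49
67: 35429 = 67·528 + 53
71: 35429 = 71·499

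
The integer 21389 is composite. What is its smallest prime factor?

73

21389 is odd.
Digit sum 23, not divisible by 3.
Ends in 9: not divisible by 5.
7: 21389 = 7·3055 + 4
11: 21389 = 11·1944 + 5
13: 21389 = 13·1645 + 4
17: 21389 = 17·1258 + 3
19: 21389 = 19·1125 + 14
23: 21389 = 23·929 + 22
29: 21389 = 29·737 + 16
31: 21389 = 31·689 + 30
37: 21389 = 37·578 + 3
41: 21389 = 41·521 + 28
43: 21389 = 43·497 + 18
47: 21389 = 47·455 + 4
53: 21389 = 53·403 + 30
59: 21389 = 59·362 + 31
61: 21389 = 61·350 + 39
67: 21389 = 67·319 + 16
71: 21389 = 71·301 + 18
73: 21389 = 73·293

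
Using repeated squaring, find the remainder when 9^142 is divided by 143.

9^1 ≡ 9 (mod 143)
9^2 ≡ 9^2 = 81 ≡ 81 (mod 143)
9^4 ≡ 81^2 = 6561 ≡ 126 (mod 143)
9^8 ≡ 126^2 = 15876 ≡ 3 (mod 143)
9^16 ≡ 3^2 = 9 ≡ 9 (mod 143)
9^32 ≡ 9^2 = 81 ≡ 81 (mod 143)
9^64 ≡ 81^2 = 6561 ≡ 126 (mod 143)
9^128 ≡ 126^2 = 15876 ≡ 3 (mod 143)
142 = 128 + 8 + 4 + 2 in binary powers of 2.
So 9^142 ≡ 3 · 3 · 126 · 81 ≡ 48 (mod 143).
Since 48 ≠ 1, base 9 is a Fermat witness: 143 is composite.

48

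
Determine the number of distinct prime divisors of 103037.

103037 = 11 · 9367
9367 = 17 · 551
551 = 19 · 29
103037 = 11 · 17 · 19 · 29, which has 4 distinct prime factors.

4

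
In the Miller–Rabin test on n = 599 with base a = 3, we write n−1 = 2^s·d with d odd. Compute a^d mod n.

1

599 − 1 = 598 = 2^1 · 299, so d = 299.
3^1 ≡ 3 (mod 599)
3^2 ≡ 3^2 = 9 ≡ 9 (mod 599)
3^4 ≡ 9^2 = 81 ≡ 81 (mod 599)
3^8 ≡ 81^2 = 6561 ≡ 571 (mod 599)
3^16 ≡ 571^2 = 326041 ≡ 185 (mod 599)
3^32 ≡ 185^2 = 34225 ≡ 82 (mod 599)
3^64 ≡ 82^2 = 6724 ≡ 135 (mod 599)
3^128 ≡ 135^2 = 18225 ≡ 255 (mod 599)
3^256 ≡ 255^2 = 65025 ≡ 333 (mod 599)
299 = 256 + 32 + 8 + 2 + 1 in binary powers of 2.
So 3^299 ≡ 333 · 82 · 571 · 9 · 3 ≡ 1 (mod 599).
Since 3^d ≡ 1 (mod 599), base 3 does not prove 599 composite.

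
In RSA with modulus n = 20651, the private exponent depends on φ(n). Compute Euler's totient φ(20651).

20352

Factor: 20651 = 107 · 193.
φ(20651) = (107−1) · (193−1) = 106 · 192 = 20352.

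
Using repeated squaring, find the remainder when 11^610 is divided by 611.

335

11^1 ≡ 11 (mod 611)
11^2 ≡ 11^2 = 121 ≡ 121 (mod 611)
11^4 ≡ 121^2 = 14641 ≡ 588 (mod 611)
11^8 ≡ 588^2 = 345744 ≡ 529 (mod 611)
11^16 ≡ 529^2 = 279841 ≡ 3 (mod 611)
11^32 ≡ 3^2 = 9 ≡ 9 (mod 611)
11^64 ≡ 9^2 = 81 ≡ 81 (mod 611)
11^128 ≡ 81^2 = 6561 ≡ 451 (mod 611)
11^256 ≡ 451^2 = 203401 ≡ 549 (mod 611)
11^512 ≡ 549^2 = 301401 ≡ 178 (mod 611)
610 = 512 + 64 + 32 + 2 in binary powers of 2.
So 11^610 ≡ 178 · 81 · 9 · 121 ≡ 335 (mod 611).
Since 335 ≠ 1, base 11 is a Fermat witness: 611 is composite.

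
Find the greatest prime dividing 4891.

4891 = 67 · 73
73 is prime.
So 4891 = 67 · 73; the largest prime factor is 73.

73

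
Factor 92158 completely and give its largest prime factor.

71

92158 = 2 · 46079
46079 = 11 · 4189
4189 = 59 · 71
71 is prime.
So 92158 = 2 · 11 · 59 · 71; the largest prime factor is 71.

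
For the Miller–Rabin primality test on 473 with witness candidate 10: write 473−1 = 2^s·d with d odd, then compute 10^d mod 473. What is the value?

439

473 − 1 = 472 = 2^3 · 59, so d = 59.
10^1 ≡ 10 (mod 473)
10^2 ≡ 10^2 = 100 ≡ 100 (mod 473)
10^4 ≡ 100^2 = 10000 ≡ 67 (mod 473)
10^8 ≡ 67^2 = 4489 ≡ 232 (mod 473)
10^16 ≡ 232^2 = 53824 ≡ 375 (mod 473)
10^32 ≡ 375^2 = 140625 ≡ 144 (mod 473)
59 = 32 + 16 + 8 + 2 + 1 in binary powers of 2.
So 10^59 ≡ 144 · 375 · 232 · 100 · 10 ≡ 439 (mod 473).
Squaring chain: 439 → 210 → 111; never reaches −1, so base 10 is a Miller–Rabin witness that 473 is composite.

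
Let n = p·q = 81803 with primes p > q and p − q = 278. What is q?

Since p = q + 278, we have 81803 = q(q + 278), so q² + 278q − 81803 = 0.
Discriminant: 278² + 4·81803 = 77284 + 327212 = 404496; √404496 = 636.
q = (−278 + 636)/2 = 179, and p = q + 278 = 457.
Check: 179 · 457 = 81803.

179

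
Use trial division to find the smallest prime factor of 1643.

1643 is odd.
Digit sum 14, not divisible by 3.
Ends in 3: not divisible by 5.
7: 1643 = 7·234 + 5
11: 1643 = 11·149 + 4
13: 1643 = 13·126 + 5
17: 1643 = 17·96 + 11
19: 1643 = 19·86 + 9
23: 1643 = 23·71 + 10
29: 1643 = 29·56 + 19
31: 1643 = 31·53

31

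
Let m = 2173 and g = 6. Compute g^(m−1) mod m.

1849

6^1 ≡ 6 (mod 2173)
6^2 ≡ 6^2 = 36 ≡ 36 (mod 2173)
6^4 ≡ 36^2 = 1296 ≡ 1296 (mod 2173)
6^8 ≡ 1296^2 = 1679616 ≡ 2060 (mod 2173)
6^16 ≡ 2060^2 = 4243600 ≡ 1904 (mod 2173)
6^32 ≡ 1904^2 = 3625216 ≡ 652 (mod 2173)
6^64 ≡ 652^2 = 425104 ≡ 1369 (mod 2173)
6^128 ≡ 1369^2 = 1874161 ≡ 1035 (mod 2173)
6^256 ≡ 1035^2 = 1071225 ≡ 2109 (mod 2173)
6^512 ≡ 2109^2 = 4447881 ≡ 1923 (mod 2173)
6^1024 ≡ 1923^2 = 3697929 ≡ 1656 (mod 2173)
6^2048 ≡ 1656^2 = 2742336 ≡ 10 (mod 2173)
2172 = 2048 + 64 + 32 + 16 + 8 + 4 in binary powers of 2.
So 6^2172 ≡ 10 · 1369 · 652 · 1904 · 2060 · 1296 ≡ 1849 (mod 2173).
Since 1849 ≠ 1, base 6 is a Fermat witness: 2173 is composite.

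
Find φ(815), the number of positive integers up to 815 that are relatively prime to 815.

648

Factor: 815 = 5 · 163.
φ(815) = (5−1) · (163−1) = 4 · 162 = 648.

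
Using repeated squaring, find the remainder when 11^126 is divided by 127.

1

11^1 ≡ 11 (mod 127)
11^2 ≡ 11^2 = 121 ≡ 121 (mod 127)
11^4 ≡ 121^2 = 14641 ≡ 36 (mod 127)
11^8 ≡ 36^2 = 1296 ≡ 26 (mod 127)
11^16 ≡ 26^2 = 676 ≡ 41 (mod 127)
11^32 ≡ 41^2 = 1681 ≡ 30 (mod 127)
11^64 ≡ 30^2 = 900 ≡ 11 (mod 127)
126 = 64 + 32 + 16 + 8 + 4 + 2 in binary powers of 2.
So 11^126 ≡ 11 · 30 · 41 · 26 · 36 · 121 ≡ 1 (mod 127).
Since the result is 1, base 11 gives no evidence that 127 is composite.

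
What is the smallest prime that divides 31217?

31217 is odd.
Digit sum 14, not divisible by 3.
Ends in 7: not divisible by 5.
7: 31217 = 7·4459 + 4
11: 31217 = 11·2837 + 10
13: 31217 = 13·2401 + 4
17: 31217 = 17·1836 + 5
19: 31217 = 19·1643

19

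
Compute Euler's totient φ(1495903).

Factor: 1495903 = 61 · 137 · 179.
φ(1495903) = (61−1) · (137−1) · (179−1) = 60 · 136 · 178 = 1452480.

1452480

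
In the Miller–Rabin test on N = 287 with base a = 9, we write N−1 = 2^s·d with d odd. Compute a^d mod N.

32

287 − 1 = 286 = 2^1 · 143, so d = 143.
9^1 ≡ 9 (mod 287)
9^2 ≡ 9^2 = 81 ≡ 81 (mod 287)
9^4 ≡ 81^2 = 6561 ≡ 247 (mod 287)
9^8 ≡ 247^2 = 61009 ≡ 165 (mod 287)
9^16 ≡ 165^2 = 27225 ≡ 247 (mod 287)
9^32 ≡ 247^2 = 61009 ≡ 165 (mod 287)
9^64 ≡ 165^2 = 27225 ≡ 247 (mod 287)
9^128 ≡ 247^2 = 61009 ≡ 165 (mod 287)
143 = 128 + 8 + 4 + 2 + 1 in binary powers of 2.
So 9^143 ≡ 165 · 165 · 247 · 81 · 9 ≡ 32 (mod 287).
Squaring chain: 32; never reaches −1, so base 9 is a Miller–Rabin witness that 287 is composite.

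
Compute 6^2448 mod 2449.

6^1 ≡ 6 (mod 2449)
6^2 ≡ 6^2 = 36 ≡ 36 (mod 2449)
6^4 ≡ 36^2 = 1296 ≡ 1296 (mod 2449)
6^8 ≡ 1296^2 = 1679616 ≡ 2051 (mod 2449)
6^16 ≡ 2051^2 = 4206601 ≡ 1668 (mod 2449)
6^32 ≡ 1668^2 = 2782224 ≡ 160 (mod 2449)
6^64 ≡ 160^2 = 25600 ≡ 1110 (mod 2449)
6^128 ≡ 1110^2 = 1232100 ≡ 253 (mod 2449)
6^256 ≡ 253^2 = 64009 ≡ 335 (mod 2449)
6^512 ≡ 335^2 = 112225 ≡ 2020 (mod 2449)
6^1024 ≡ 2020^2 = 4080400 ≡ 366 (mod 2449)
6^2048 ≡ 366^2 = 133956 ≡ 1710 (mod 2449)
2448 = 2048 + 256 + 128 + 16 in binary powers of 2.
So 6^2448 ≡ 1710 · 335 · 253 · 1668 ≡ 1365 (mod 2449).
Since 1365 ≠ 1, base 6 is a Fermat witness: 2449 is composite.

1365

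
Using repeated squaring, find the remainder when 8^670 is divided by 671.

243

8^1 ≡ 8 (mod 671)
8^2 ≡ 8^2 = 64 ≡ 64 (mod 671)
8^4 ≡ 64^2 = 4096 ≡ 70 (mod 671)
8^8 ≡ 70^2 = 4900 ≡ 203 (mod 671)
8^16 ≡ 203^2 = 41209 ≡ 278 (mod 671)
8^32 ≡ 278^2 = 77284 ≡ 119 (mod 671)
8^64 ≡ 119^2 = 14161 ≡ 70 (mod 671)
8^128 ≡ 70^2 = 4900 ≡ 203 (mod 671)
8^256 ≡ 203^2 = 41209 ≡ 278 (mod 671)
8^512 ≡ 278^2 = 77284 ≡ 119 (mod 671)
670 = 512 + 128 + 16 + 8 + 4 + 2 in binary powers of 2.
So 8^670 ≡ 119 · 203 · 278 · 203 · 70 · 64 ≡ 243 (mod 671).
Since 243 ≠ 1, base 8 is a Fermat witness: 671 is composite.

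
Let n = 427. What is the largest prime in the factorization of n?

427 = 7 · 61
61 is prime.
So 427 = 7 · 61; the largest prime factor is 61.

61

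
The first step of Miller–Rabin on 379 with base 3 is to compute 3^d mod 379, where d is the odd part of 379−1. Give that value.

379 − 1 = 378 = 2^1 · 189, so d = 189.
3^1 ≡ 3 (mod 379)
3^2 ≡ 3^2 = 9 ≡ 9 (mod 379)
3^4 ≡ 9^2 = 81 ≡ 81 (mod 379)
3^8 ≡ 81^2 = 6561 ≡ 118 (mod 379)
3^16 ≡ 118^2 = 13924 ≡ 280 (mod 379)
3^32 ≡ 280^2 = 78400 ≡ 326 (mod 379)
3^64 ≡ 326^2 = 106276 ≡ 156 (mod 379)
3^128 ≡ 156^2 = 24336 ≡ 80 (mod 379)
189 = 128 + 32 + 16 + 8 + 4 + 1 in binary powers of 2.
So 3^189 ≡ 80 · 326 · 280 · 118 · 81 · 3 ≡ 378 (mod 379).
Since 3^d ≡ 378 (mod 379), base 3 does not prove 379 composite.

378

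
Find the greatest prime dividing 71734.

89

71734 = 2 · 35867
35867 = 13 · 2759
2759 = 31 · 89
89 is prime.
So 71734 = 2 · 13 · 31 · 89; the largest prime factor is 89.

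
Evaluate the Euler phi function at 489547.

Factor: 489547 = 37 · 101 · 131.
φ(489547) = (37−1) · (101−1) · (131−1) = 36 · 100 · 130 = 468000.

468000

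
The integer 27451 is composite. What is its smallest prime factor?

27451 is odd.
Digit sum 19, not divisible by 3.
Ends in 1: not divisible by 5.
7: 27451 = 7·3921 + 4
11: 27451 = 11·2495 + 6
13: 27451 = 13·2111 + 8
17: 27451 = 17·1614 + 13
19: 27451 = 19·1444 + 15
23: 27451 = 23·1193 + 12
29: 27451 = 29·946 + 17
31: 27451 = 31·885 + 16
37: 27451 = 37·741 + 34
41: 27451 = 41·669 + 22
43: 27451 = 43·638 + 17
47: 27451 = 47·584 + 3
53: 27451 = 53·517 + 50
59: 27451 = 59·465 + 16
61: 27451 = 61·450 + 1
67: 27451 = 67·409 + 48
71: 27451 = 71·386 + 45
73: 27451 = 73·376 + 3
79: 27451 = 79·347 + 38
83: 27451 = 83·330 + 61
89: 27451 = 89·308 + 39
97: 27451 = 97·283

97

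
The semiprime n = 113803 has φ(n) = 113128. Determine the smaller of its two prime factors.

φ(n) = (p−1)(q−1) = n − (p+q) + 1, so p + q = 113803 − 113128 + 1 = 676.
p and q are the roots of t² − 676t + 113803 = 0.
Discriminant: 676² − 4·113803 = 456976 − 455212 = 1764; √1764 = 42.
q = (676 − 42)/2 = 317, p = (676 + 42)/2 = 359.
Check: 317 · 359 = 113803.

317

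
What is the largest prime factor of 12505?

12505 = 5 · 2501
2501 = 41 · 61
61 is prime.
So 12505 = 5 · 41 · 61; the largest prime factor is 61.

61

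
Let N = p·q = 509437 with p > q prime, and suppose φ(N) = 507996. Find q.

619

φ(n) = (p−1)(q−1) = n − (p+q) + 1, so p + q = 509437 − 507996 + 1 = 1442.
p and q are the roots of t² − 1442t + 509437 = 0.
Discriminant: 1442² − 4·509437 = 2079364 − 2037748 = 41616; √41616 = 204.
q = (1442 − 204)/2 = 619, p = (1442 + 204)/2 = 823.
Check: 619 · 823 = 509437.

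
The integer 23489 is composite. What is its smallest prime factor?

83

23489 is odd.
Digit sum 26, not divisible by 3.
Ends in 9: not divisible by 5.
7: 23489 = 7·3355 + 4
11: 23489 = 11·2135 + 4
13: 23489 = 13·1806 + 11
17: 23489 = 17·1381 + 12
19: 23489 = 19·1236 + 5
23: 23489 = 23·1021 + 6
29: 23489 = 29·809 + 28
31: 23489 = 31·757 + 22
37: 23489 = 37·634 + 31
41: 23489 = 41·572 + 37
43: 23489 = 43·546 + 11
47: 23489 = 47·499 + 36
53: 23489 = 53·443 + 10
59: 23489 = 59·398 + 7
61: 23489 = 61·385 + 4
67: 23489 = 67·350 + 39
71: 23489 = 71·330 + 59
73: 23489 = 73·321 + 56
79: 23489 = 79·297 + 26
83: 23489 = 83·283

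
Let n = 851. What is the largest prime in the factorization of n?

851 = 23 · 37
37 is prime.
So 851 = 23 · 37; the largest prime factor is 37.

37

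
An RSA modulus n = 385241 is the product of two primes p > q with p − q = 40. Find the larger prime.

641

Since p = q + 40, we have 385241 = q(q + 40), so q² + 40q − 385241 = 0.
Discriminant: 40² + 4·385241 = 1600 + 1540964 = 1542564; √1542564 = 1242.
q = (−40 + 1242)/2 = 601, and p = q + 40 = 641.
Check: 601 · 641 = 385241.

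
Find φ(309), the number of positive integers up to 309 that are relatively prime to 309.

204

Factor: 309 = 3 · 103.
φ(309) = (3−1) · (103−1) = 2 · 102 = 204.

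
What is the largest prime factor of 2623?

2623 = 43 · 61
61 is prime.
So 2623 = 43 · 61; the largest prime factor is 61.

61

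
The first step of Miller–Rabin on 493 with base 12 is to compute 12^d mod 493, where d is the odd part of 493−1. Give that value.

278

493 − 1 = 492 = 2^2 · 123, so d = 123.
12^1 ≡ 12 (mod 493)
12^2 ≡ 12^2 = 144 ≡ 144 (mod 493)
12^4 ≡ 144^2 = 20736 ≡ 30 (mod 493)
12^8 ≡ 30^2 = 900 ≡ 407 (mod 493)
12^16 ≡ 407^2 = 165649 ≡ 1 (mod 493)
12^32 ≡ 1^2 = 1 ≡ 1 (mod 493)
12^64 ≡ 1^2 = 1 ≡ 1 (mod 493)
123 = 64 + 32 + 16 + 8 + 2 + 1 in binary powers of 2.
So 12^123 ≡ 1 · 1 · 1 · 407 · 144 · 12 ≡ 278 (mod 493).
Squaring chain: 278 → 376; never reaches −1, so base 12 is a Miller–Rabin witness that 493 is composite.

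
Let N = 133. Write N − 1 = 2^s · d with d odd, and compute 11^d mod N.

133 − 1 = 132 = 2^2 · 33, so d = 33.
11^1 ≡ 11 (mod 133)
11^2 ≡ 11^2 = 121 ≡ 121 (mod 133)
11^4 ≡ 121^2 = 14641 ≡ 11 (mod 133)
11^8 ≡ 11^2 = 121 ≡ 121 (mod 133)
11^16 ≡ 121^2 = 14641 ≡ 11 (mod 133)
11^32 ≡ 11^2 = 121 ≡ 121 (mod 133)
33 = 32 + 1 in binary powers of 2.
So 11^33 ≡ 121 · 11 ≡ 1 (mod 133).
Since 11^d ≡ 1 (mod 133), base 11 does not prove 133 composite.

1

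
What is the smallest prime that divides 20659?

20659 is odd.
Digit sum 22, not divisible by 3.
Ends in 9: not divisible by 5.
7: 20659 = 7·2951 + 2
11: 20659 = 11·1878 + 1
13: 20659 = 13·1589 + 2
17: 20659 = 17·1215 + 4
19: 20659 = 19·1087 + 6
23: 20659 = 23·898 + 5
29: 20659 = 29·712 + 11
31: 20659 = 31·666 + 13
37: 20659 = 37·558 + 13
41: 20659 = 41·503 + 36
43: 20659 = 43·480 + 19
47: 20659 = 47·439 + 26
53: 20659 = 53·389 + 42
59: 20659 = 59·350 + 9
61: 20659 = 61·338 + 41
67: 20659 = 67·308 + 23
71: 20659 = 71·290 + 69
73: 20659 = 73·283

73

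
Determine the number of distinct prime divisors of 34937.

3

34937 = 7^2 · 713
713 = 23 · 31
34937 = 7^2 · 23 · 31, which has 3 distinct prime factors.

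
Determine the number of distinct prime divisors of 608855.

5

608855 = 5 · 121771
121771 = 13 · 9367
9367 = 17 · 551
551 = 19 · 29
608855 = 5 · 13 · 17 · 19 · 29, which has 5 distinct prime factors.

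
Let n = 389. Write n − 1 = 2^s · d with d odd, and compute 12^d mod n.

115

389 − 1 = 388 = 2^2 · 97, so d = 97.
12^1 ≡ 12 (mod 389)
12^2 ≡ 12^2 = 144 ≡ 144 (mod 389)
12^4 ≡ 144^2 = 20736 ≡ 119 (mod 389)
12^8 ≡ 119^2 = 14161 ≡ 157 (mod 389)
12^16 ≡ 157^2 = 24649 ≡ 142 (mod 389)
12^32 ≡ 142^2 = 20164 ≡ 325 (mod 389)
12^64 ≡ 325^2 = 105625 ≡ 206 (mod 389)
97 = 64 + 32 + 1 in binary powers of 2.
So 12^97 ≡ 206 · 325 · 12 ≡ 115 (mod 389).
Squaring chain: 115 → 388; reaches −1, so base 12 does not prove 389 composite.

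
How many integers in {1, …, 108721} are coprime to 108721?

99792

Factor: 108721 = 23 · 29 · 163.
φ(108721) = (23−1) · (29−1) · (163−1) = 22 · 28 · 162 = 99792.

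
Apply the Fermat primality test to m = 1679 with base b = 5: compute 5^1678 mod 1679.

1618

5^1 ≡ 5 (mod 1679)
5^2 ≡ 5^2 = 25 ≡ 25 (mod 1679)
5^4 ≡ 25^2 = 625 ≡ 625 (mod 1679)
5^8 ≡ 625^2 = 390625 ≡ 1097 (mod 1679)
5^16 ≡ 1097^2 = 1203409 ≡ 1245 (mod 1679)
5^32 ≡ 1245^2 = 1550025 ≡ 308 (mod 1679)
5^64 ≡ 308^2 = 94864 ≡ 840 (mod 1679)
5^128 ≡ 840^2 = 705600 ≡ 420 (mod 1679)
5^256 ≡ 420^2 = 176400 ≡ 105 (mod 1679)
5^512 ≡ 105^2 = 11025 ≡ 951 (mod 1679)
5^1024 ≡ 951^2 = 904401 ≡ 1099 (mod 1679)
1678 = 1024 + 512 + 128 + 8 + 4 + 2 in binary powers of 2.
So 5^1678 ≡ 1099 · 951 · 420 · 1097 · 625 · 25 ≡ 1618 (mod 1679).
Since 1618 ≠ 1, base 5 is a Fermat witness: 1679 is composite.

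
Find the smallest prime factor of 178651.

178651 is odd.
Digit sum 28, not divisible by 3.
Ends in 1: not divisible by 5.
7: 178651 = 7·25521 + 4
11: 178651 = 11·16241

11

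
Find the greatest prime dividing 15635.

15635 = 5 · 3127
3127 = 53 · 59
59 is prime.
So 15635 = 5 · 53 · 59; the largest prime factor is 59.

59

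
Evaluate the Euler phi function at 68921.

67240

Factor: 68921 = 41^3.
φ(68921) = 41^2·(41−1) = 67240.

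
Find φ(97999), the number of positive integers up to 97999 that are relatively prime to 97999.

Factor: 97999 = 11 · 59 · 151.
φ(97999) = (11−1) · (59−1) · (151−1) = 10 · 58 · 150 = 87000.

87000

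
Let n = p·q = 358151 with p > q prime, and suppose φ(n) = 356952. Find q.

557

φ(n) = (p−1)(q−1) = n − (p+q) + 1, so p + q = 358151 − 356952 + 1 = 1200.
p and q are the roots of t² − 1200t + 358151 = 0.
Discriminant: 1200² − 4·358151 = 1440000 − 1432604 = 7396; √7396 = 86.
q = (1200 − 86)/2 = 557, p = (1200 + 86)/2 = 643.
Check: 557 · 643 = 358151.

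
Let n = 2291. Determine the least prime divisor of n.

2291 is odd.
Digit sum 14, not divisible by 3.
Ends in 1: not divisible by 5.
7: 2291 = 7·327 + 2
11: 2291 = 11·208 + 3
13: 2291 = 13·176 + 3
17: 2291 = 17·134 + 13
19: 2291 = 19·120 + 11
23: 2291 = 23·99 + 14
29: 2291 = 29·79

29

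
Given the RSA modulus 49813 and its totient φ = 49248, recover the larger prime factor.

φ(n) = (p−1)(q−1) = n − (p+q) + 1, so p + q = 49813 − 49248 + 1 = 566.
p and q are the roots of t² − 566t + 49813 = 0.
Discriminant: 566² − 4·49813 = 320356 − 199252 = 121104; √121104 = 348.
q = (566 − 348)/2 = 109, p = (566 + 348)/2 = 457.
Check: 109 · 457 = 49813.

457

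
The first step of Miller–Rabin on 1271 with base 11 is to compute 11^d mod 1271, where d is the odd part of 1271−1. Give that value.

1271 − 1 = 1270 = 2^1 · 635, so d = 635.
11^1 ≡ 11 (mod 1271)
11^2 ≡ 11^2 = 121 ≡ 121 (mod 1271)
11^4 ≡ 121^2 = 14641 ≡ 660 (mod 1271)
11^8 ≡ 660^2 = 435600 ≡ 918 (mod 1271)
11^16 ≡ 918^2 = 842724 ≡ 51 (mod 1271)
11^32 ≡ 51^2 = 2601 ≡ 59 (mod 1271)
11^64 ≡ 59^2 = 3481 ≡ 939 (mod 1271)
11^128 ≡ 939^2 = 881721 ≡ 918 (mod 1271)
11^256 ≡ 918^2 = 842724 ≡ 51 (mod 1271)
11^512 ≡ 51^2 = 2601 ≡ 59 (mod 1271)
635 = 512 + 64 + 32 + 16 + 8 + 2 + 1 in binary powers of 2.
So 11^635 ≡ 59 · 939 · 59 · 51 · 918 · 121 · 11 ≡ 998 (mod 1271).
Squaring chain: 998; never reaches −1, so base 11 is a Miller–Rabin witness that 1271 is composite.

998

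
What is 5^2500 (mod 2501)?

1477

5^1 ≡ 5 (mod 2501)
5^2 ≡ 5^2 = 25 ≡ 25 (mod 2501)
5^4 ≡ 25^2 = 625 ≡ 625 (mod 2501)
5^8 ≡ 625^2 = 390625 ≡ 469 (mod 2501)
5^16 ≡ 469^2 = 219961 ≡ 2374 (mod 2501)
5^32 ≡ 2374^2 = 5635876 ≡ 1123 (mod 2501)
5^64 ≡ 1123^2 = 1261129 ≡ 625 (mod 2501)
5^128 ≡ 625^2 = 390625 ≡ 469 (mod 2501)
5^256 ≡ 469^2 = 219961 ≡ 2374 (mod 2501)
5^512 ≡ 2374^2 = 5635876 ≡ 1123 (mod 2501)
5^1024 ≡ 1123^2 = 1261129 ≡ 625 (mod 2501)
5^2048 ≡ 625^2 = 390625 ≡ 469 (mod 2501)
2500 = 2048 + 256 + 128 + 64 + 4 in binary powers of 2.
So 5^2500 ≡ 469 · 2374 · 469 · 625 · 625 ≡ 1477 (mod 2501).
Since 1477 ≠ 1, base 5 is a Fermat witness: 2501 is composite.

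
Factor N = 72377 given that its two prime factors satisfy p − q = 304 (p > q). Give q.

157

Since p = q + 304, we have 72377 = q(q + 304), so q² + 304q − 72377 = 0.
Discriminant: 304² + 4·72377 = 92416 + 289508 = 381924; √381924 = 618.
q = (−304 + 618)/2 = 157, and p = q + 304 = 461.
Check: 157 · 461 = 72377.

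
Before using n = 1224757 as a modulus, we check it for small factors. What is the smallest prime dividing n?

29

1224757 is odd.
Digit sum 28, not divisible by 3.
Ends in 7: not divisible by 5.
7: 1224757 = 7·174965 + 2
11: 1224757 = 11·111341 + 6
13: 1224757 = 13·94212 + 1
17: 1224757 = 17·72044 + 9
19: 1224757 = 19·64460 + 17
23: 1224757 = 23·53250 + 7
29: 1224757 = 29·42233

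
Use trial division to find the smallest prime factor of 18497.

53

18497 is odd.
Digit sum 29, not divisible by 3.
Ends in 7: not divisible by 5.
7: 18497 = 7·2642 + 3
11: 18497 = 11·1681 + 6
13: 18497 = 13·1422 + 11
17: 18497 = 17·1088 + 1
19: 18497 = 19·973 + 10
23: 18497 = 23·804 + 5
29: 18497 = 29·637 + 24
31: 18497 = 31·596 + 21
37: 18497 = 37·499 + 34
41: 18497 = 41·451 + 6
43: 18497 = 43·430 + 7
47: 18497 = 47·393 + 26
53: 18497 = 53·349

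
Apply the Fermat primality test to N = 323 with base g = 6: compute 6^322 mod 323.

6^1 ≡ 6 (mod 323)
6^2 ≡ 6^2 = 36 ≡ 36 (mod 323)
6^4 ≡ 36^2 = 1296 ≡ 4 (mod 323)
6^8 ≡ 4^2 = 16 ≡ 16 (mod 323)
6^16 ≡ 16^2 = 256 ≡ 256 (mod 323)
6^32 ≡ 256^2 = 65536 ≡ 290 (mod 323)
6^64 ≡ 290^2 = 84100 ≡ 120 (mod 323)
6^128 ≡ 120^2 = 14400 ≡ 188 (mod 323)
6^256 ≡ 188^2 = 35344 ≡ 137 (mod 323)
322 = 256 + 64 + 2 in binary powers of 2.
So 6^322 ≡ 137 · 120 · 36 ≡ 104 (mod 323).
Since 104 ≠ 1, base 6 is a Fermat witness: 323 is composite.

104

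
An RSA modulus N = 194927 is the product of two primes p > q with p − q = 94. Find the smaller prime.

Since p = q + 94, we have 194927 = q(q + 94), so q² + 94q − 194927 = 0.
Discriminant: 94² + 4·194927 = 8836 + 779708 = 788544; √788544 = 888.
q = (−94 + 888)/2 = 397, and p = q + 94 = 491.
Check: 397 · 491 = 194927.

397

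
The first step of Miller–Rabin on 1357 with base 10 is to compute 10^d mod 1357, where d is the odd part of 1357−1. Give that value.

1357 − 1 = 1356 = 2^2 · 339, so d = 339.
10^1 ≡ 10 (mod 1357)
10^2 ≡ 10^2 = 100 ≡ 100 (mod 1357)
10^4 ≡ 100^2 = 10000 ≡ 501 (mod 1357)
10^8 ≡ 501^2 = 251001 ≡ 1313 (mod 1357)
10^16 ≡ 1313^2 = 1723969 ≡ 579 (mod 1357)
10^32 ≡ 579^2 = 335241 ≡ 62 (mod 1357)
10^64 ≡ 62^2 = 3844 ≡ 1130 (mod 1357)
10^128 ≡ 1130^2 = 1276900 ≡ 1320 (mod 1357)
10^256 ≡ 1320^2 = 1742400 ≡ 12 (mod 1357)
339 = 256 + 64 + 16 + 2 + 1 in binary powers of 2.
So 10^339 ≡ 12 · 1130 · 579 · 100 · 10 ≡ 319 (mod 1357).
Squaring chain: 319 → 1343; never reaches −1, so base 10 is a Miller–Rabin witness that 1357 is composite.

319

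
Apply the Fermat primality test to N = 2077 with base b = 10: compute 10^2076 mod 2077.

777

10^1 ≡ 10 (mod 2077)
10^2 ≡ 10^2 = 100 ≡ 100 (mod 2077)
10^4 ≡ 100^2 = 10000 ≡ 1692 (mod 2077)
10^8 ≡ 1692^2 = 2862864 ≡ 758 (mod 2077)
10^16 ≡ 758^2 = 574564 ≡ 1312 (mod 2077)
10^32 ≡ 1312^2 = 1721344 ≡ 1588 (mod 2077)
10^64 ≡ 1588^2 = 2521744 ≡ 266 (mod 2077)
10^128 ≡ 266^2 = 70756 ≡ 138 (mod 2077)
10^256 ≡ 138^2 = 19044 ≡ 351 (mod 2077)
10^512 ≡ 351^2 = 123201 ≡ 658 (mod 2077)
10^1024 ≡ 658^2 = 432964 ≡ 948 (mod 2077)
10^2048 ≡ 948^2 = 898704 ≡ 1440 (mod 2077)
2076 = 2048 + 16 + 8 + 4 in binary powers of 2.
So 10^2076 ≡ 1440 · 1312 · 758 · 1692 ≡ 777 (mod 2077).
Since 777 ≠ 1, base 10 is a Fermat witness: 2077 is composite.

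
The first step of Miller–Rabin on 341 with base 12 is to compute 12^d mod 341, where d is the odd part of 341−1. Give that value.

254

341 − 1 = 340 = 2^2 · 85, so d = 85.
12^1 ≡ 12 (mod 341)
12^2 ≡ 12^2 = 144 ≡ 144 (mod 341)
12^4 ≡ 144^2 = 20736 ≡ 276 (mod 341)
12^8 ≡ 276^2 = 76176 ≡ 133 (mod 341)
12^16 ≡ 133^2 = 17689 ≡ 298 (mod 341)
12^32 ≡ 298^2 = 88804 ≡ 144 (mod 341)
12^64 ≡ 144^2 = 20736 ≡ 276 (mod 341)
85 = 64 + 16 + 4 + 1 in binary powers of 2.
So 12^85 ≡ 276 · 298 · 276 · 12 ≡ 254 (mod 341).
Squaring chain: 254 → 67; never reaches −1, so base 12 is a Miller–Rabin witness that 341 is composite.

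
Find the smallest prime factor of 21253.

53

21253 is odd.
Digit sum 13, not divisible by 3.
Ends in 3: not divisible by 5.
7: 21253 = 7·3036 + 1
11: 21253 = 11·1932 + 1
13: 21253 = 13·1634 + 11
17: 21253 = 17·1250 + 3
19: 21253 = 19·1118 + 11
23: 21253 = 23·924 + 1
29: 21253 = 29·732 + 25
31: 21253 = 31·685 + 18
37: 21253 = 37·574 + 15
41: 21253 = 41·518 + 15
43: 21253 = 43·494 + 11
47: 21253 = 47·452 + 9
53: 21253 = 53·401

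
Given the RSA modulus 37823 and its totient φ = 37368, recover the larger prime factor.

347

φ(n) = (p−1)(q−1) = n − (p+q) + 1, so p + q = 37823 − 37368 + 1 = 456.
p and q are the roots of t² − 456t + 37823 = 0.
Discriminant: 456² − 4·37823 = 207936 − 151292 = 56644; √56644 = 238.
q = (456 − 238)/2 = 109, p = (456 + 238)/2 = 347.
Check: 109 · 347 = 37823.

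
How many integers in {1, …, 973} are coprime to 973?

Factor: 973 = 7 · 139.
φ(973) = (7−1) · (139−1) = 6 · 138 = 828.

828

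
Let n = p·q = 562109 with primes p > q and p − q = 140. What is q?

683

Since p = q + 140, we have 562109 = q(q + 140), so q² + 140q − 562109 = 0.
Discriminant: 140² + 4·562109 = 19600 + 2248436 = 2268036; √2268036 = 1506.
q = (−140 + 1506)/2 = 683, and p = q + 140 = 823.
Check: 683 · 823 = 562109.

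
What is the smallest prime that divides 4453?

61

4453 is odd.
Digit sum 16, not divisible by 3.
Ends in 3: not divisible by 5.
7: 4453 = 7·636 + 1
11: 4453 = 11·404 + 9
13: 4453 = 13·342 + 7
17: 4453 = 17·261 + 16
19: 4453 = 19·234 + 7
23: 4453 = 23·193 + 14
29: 4453 = 29·153 + 16
31: 4453 = 31·143 + 20
37: 4453 = 37·120 + 13
41: 4453 = 41·108 + 25
43: 4453 = 43·103 + 24
47: 4453 = 47·94 + 35
53: 4453 = 53·84 + 1
59: 4453 = 59·75 + 28
61: 4453 = 61·73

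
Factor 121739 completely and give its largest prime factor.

121739 = 23 · 5293
5293 = 67 · 79
79 is prime.
So 121739 = 23 · 67 · 79; the largest prime factor is 79.

79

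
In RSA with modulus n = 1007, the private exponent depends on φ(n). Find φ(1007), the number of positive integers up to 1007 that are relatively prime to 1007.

936

Factor: 1007 = 19 · 53.
φ(1007) = (19−1) · (53−1) = 18 · 52 = 936.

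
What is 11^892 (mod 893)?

11^1 ≡ 11 (mod 893)
11^2 ≡ 11^2 = 121 ≡ 121 (mod 893)
11^4 ≡ 121^2 = 14641 ≡ 353 (mod 893)
11^8 ≡ 353^2 = 124609 ≡ 482 (mod 893)
11^16 ≡ 482^2 = 232324 ≡ 144 (mod 893)
11^32 ≡ 144^2 = 20736 ≡ 197 (mod 893)
11^64 ≡ 197^2 = 38809 ≡ 410 (mod 893)
11^128 ≡ 410^2 = 168100 ≡ 216 (mod 893)
11^256 ≡ 216^2 = 46656 ≡ 220 (mod 893)
11^512 ≡ 220^2 = 48400 ≡ 178 (mod 893)
892 = 512 + 256 + 64 + 32 + 16 + 8 + 4 in binary powers of 2.
So 11^892 ≡ 178 · 220 · 410 · 197 · 144 · 482 · 353 ≡ 410 (mod 893).
Since 410 ≠ 1, base 11 is a Fermat witness: 893 is composite.

410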